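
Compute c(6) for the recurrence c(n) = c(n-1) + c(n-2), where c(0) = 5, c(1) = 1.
Computing the sequence terms:
5, 1, 6, 7, 13, 20, 33

33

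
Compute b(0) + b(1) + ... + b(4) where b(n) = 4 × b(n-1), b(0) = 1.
Computing the sequence terms: 1, 4, 16, 64, 256
Adding these values together:

341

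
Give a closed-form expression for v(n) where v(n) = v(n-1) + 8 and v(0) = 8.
Recurrence: v(n) = v(n-1) + 8, initial: v(0) = 8.
Each step adds 8, so v(n) = v(0) + 8n = 8n + 8.

v(n) = 8n + 8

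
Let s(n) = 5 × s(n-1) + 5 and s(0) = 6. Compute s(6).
Computing step by step:
s(0) = 6
s(1) = 5 × 6 + 5 = 35
s(2) = 5 × 35 + 5 = 180
s(3) = 5 × 180 + 5 = 905
s(4) = 5 × 905 + 5 = 4530
s(5) = 5 × 4530 + 5 = 22655
s(6) = 5 × 22655 + 5 = 113280

113280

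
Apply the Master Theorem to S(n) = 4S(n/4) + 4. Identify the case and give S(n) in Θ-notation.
Master Theorem template: S(n) = a·S(n/b) + f(n).
Here: a=4, b=4, f(n)=4
Compute log_b(a) = log_4(4) = 1.
f(n) = 4 = O(n^(1-ε)) with ε = 1. Case 1: S(n) = Θ(n^log_b(a)) = Θ(n).

Case 1: S(n) = Θ(n)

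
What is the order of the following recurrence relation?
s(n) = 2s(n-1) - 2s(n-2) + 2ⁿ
The order is the largest lag k for which s(n-k) appears. Here the deepest term is s(n-2) (the 2ⁿ term is non-homogeneous and does not affect the order), so the order is 2.

Order 2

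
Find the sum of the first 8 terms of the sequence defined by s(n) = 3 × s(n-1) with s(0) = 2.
Computing the sequence terms: 2, 6, 18, 54, 162, 486, 1458, 4374
Adding these values together:

6560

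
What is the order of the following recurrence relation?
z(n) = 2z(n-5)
The order is the largest lag k for which z(n-k) appears. Here the deepest term is z(n-5), so the order is 5.

Order 5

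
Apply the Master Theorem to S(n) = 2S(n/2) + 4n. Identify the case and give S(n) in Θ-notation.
Master Theorem template: S(n) = a·S(n/b) + f(n).
Here: a=2, b=2, f(n)=4n
Compute log_b(a) = log_2(2) = 1.
f(n) = 4n = Θ(n). Case 2: S(n) = Θ(n log n).

Case 2: S(n) = Θ(n log n)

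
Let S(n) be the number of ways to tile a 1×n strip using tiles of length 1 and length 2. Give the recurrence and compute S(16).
Condition on the last tile: it has length 1 (leaving a 1×(n-1) strip) or length 2 (leaving a 1×(n-2) strip), so S(n) = S(n-1) + S(n-2) (order-2 linear recurrence).
For 0 ≤ i < 2 only unit tiles fit, so S(i) = 1.
Iterating the recurrence: S(2) = 2, S(3) = 3, S(4) = 5, S(5) = 8, S(6) = 13, S(7) = 21, S(8) = 34, S(9) = 55, S(10) = 89, S(11) = 144, S(12) = 233, S(13) = 377, S(14) = 610, S(15) = 987, S(16) = 1597.

S(n) = S(n-1) + S(n-2), with S(i) = 1 for 0 ≤ i < 2; S(16) = 1597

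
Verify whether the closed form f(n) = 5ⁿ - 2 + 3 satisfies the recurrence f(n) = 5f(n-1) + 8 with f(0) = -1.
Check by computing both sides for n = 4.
From the recurrence with f(0) = -1:
  f(0) = -1, f(1) = 3, f(2) = 23, f(3) = 123, f(4) = 623
  so the recurrence gives f(4) = 623.
From the proposed closed form f(n) = 5ⁿ - 2 + 3:
  f(4) = 626.
The recurrence gives 623 but the closed form gives 626, so the closed form does not satisfy the recurrence.

No, the closed form is incorrect.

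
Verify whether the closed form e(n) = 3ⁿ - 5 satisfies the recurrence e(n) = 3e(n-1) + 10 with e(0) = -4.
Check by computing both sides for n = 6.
From the recurrence with e(0) = -4:
  e(0) = -4, e(1) = -2, e(2) = 4, e(3) = 22, e(4) = 76, e(5) = 238, e(6) = 724
  so the recurrence gives e(6) = 724.
From the proposed closed form e(n) = 3ⁿ - 5:
  e(6) = 724.
Both sides give 724 at n = 6, and the initial condition(s) match, so the closed form is consistent.

Yes, the closed form is correct.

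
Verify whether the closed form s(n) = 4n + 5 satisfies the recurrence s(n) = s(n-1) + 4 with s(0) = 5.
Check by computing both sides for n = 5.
From the recurrence with s(0) = 5:
  s(0) = 5, s(1) = 9, s(2) = 13, s(3) = 17, s(4) = 21, s(5) = 25
  so the recurrence gives s(5) = 25.
From the proposed closed form s(n) = 4n + 5:
  s(5) = 25.
Both sides give 25 at n = 5, and the initial condition(s) match, so the closed form is consistent.

Yes, the closed form is correct.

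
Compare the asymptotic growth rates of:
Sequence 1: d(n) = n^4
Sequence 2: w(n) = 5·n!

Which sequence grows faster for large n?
Comparing growth rates:
Growth-rate hierarchy: log n ≺ any polynomial ≺ any exponential cⁿ (c>1) ≺ n! ≺ nⁿ.
factorial dominates polynomial degree 4 asymptotically.

w(n) grows faster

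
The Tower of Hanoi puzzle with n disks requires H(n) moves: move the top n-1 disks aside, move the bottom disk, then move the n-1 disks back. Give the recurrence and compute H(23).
Moving n disks = move the top n-1 disks aside (H(n-1) moves) + move the largest disk (1 move) + move the n-1 disks back on top (H(n-1) moves), so H(n) = 2H(n-1) + 1, with H(1) = 1 (a single disk takes one move).
First terms: 1, 3, 7, 15, 31, 63, … — each is one less than a power of 2. Indeed H(n) + 1 = 2(H(n-1) + 1) with H(1) + 1 = 2, so H(n) + 1 = 2ⁿ and H(n) = 2ⁿ - 1.
Hence H(23) = 2^23 - 1 = 8388608 - 1 = 8388607.

H(n) = 2H(n-1) + 1, H(1) = 1; H(23) = 8388607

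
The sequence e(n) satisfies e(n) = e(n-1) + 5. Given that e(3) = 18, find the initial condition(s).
e(3) = e(0) + 3·5, so e(0) = 18 - 15 = 3.

e(0) = 3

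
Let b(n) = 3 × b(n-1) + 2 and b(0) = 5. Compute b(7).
Computing step by step:
b(0) = 5
b(1) = 3 × 5 + 2 = 17
b(2) = 3 × 17 + 2 = 53
b(3) = 3 × 53 + 2 = 161
b(4) = 3 × 161 + 2 = 485
b(5) = 3 × 485 + 2 = 1457
b(6) = 3 × 1457 + 2 = 4373
b(7) = 3 × 4373 + 2 = 13121

13121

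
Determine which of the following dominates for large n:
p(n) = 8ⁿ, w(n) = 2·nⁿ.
Comparing growth rates:
Growth-rate hierarchy: log n ≺ any polynomial ≺ any exponential cⁿ (c>1) ≺ n! ≺ nⁿ.
super-exponential nⁿ dominates exponential base 8 asymptotically.

w(n) grows faster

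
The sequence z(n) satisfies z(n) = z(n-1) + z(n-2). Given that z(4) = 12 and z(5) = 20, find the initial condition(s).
Work backwards using z(k) = z(k+2) - z(k+1):
z(3) = z(5) - z(4) = 20 - 12 = 8
z(2) = z(4) - z(3) = 12 - 8 = 4
z(1) = z(3) - z(2) = 8 - 4 = 4
z(0) = z(2) - z(1) = 4 - 4 = 0

z(0) = 0, z(1) = 4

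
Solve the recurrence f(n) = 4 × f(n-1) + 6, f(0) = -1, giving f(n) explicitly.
Recurrence: f(n) = 4 × f(n-1) + 6, initial: f(0) = -1.
Try f(n) = A·4ⁿ + C. Substituting: A·4ⁿ + C = 4(A·4ⁿ⁻¹ + C) + 6 = A·4ⁿ + 4C + 6, so C = 4C + 6, giving C = -2. Then f(0) = A - 2 = -1 gives A = 1.

f(n) = 4ⁿ - 2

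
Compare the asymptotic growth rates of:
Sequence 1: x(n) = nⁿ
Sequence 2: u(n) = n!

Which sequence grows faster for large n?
Comparing growth rates:
Growth-rate hierarchy: log n ≺ any polynomial ≺ any exponential cⁿ (c>1) ≺ n! ≺ nⁿ.
super-exponential nⁿ dominates factorial asymptotically.

x(n) grows faster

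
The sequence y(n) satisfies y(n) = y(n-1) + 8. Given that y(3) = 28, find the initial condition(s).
y(3) = y(0) + 3·8, so y(0) = 28 - 24 = 4.

y(0) = 4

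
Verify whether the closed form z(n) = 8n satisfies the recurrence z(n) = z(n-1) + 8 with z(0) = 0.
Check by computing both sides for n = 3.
From the recurrence with z(0) = 0:
  z(0) = 0, z(1) = 8, z(2) = 16, z(3) = 24
  so the recurrence gives z(3) = 24.
From the proposed closed form z(n) = 8n:
  z(3) = 24.
Both sides give 24 at n = 3, and the initial condition(s) match, so the closed form is consistent.

Yes, the closed form is correct.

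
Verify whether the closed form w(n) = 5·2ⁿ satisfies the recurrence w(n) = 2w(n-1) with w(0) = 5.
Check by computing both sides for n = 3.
From the recurrence with w(0) = 5:
  w(0) = 5, w(1) = 10, w(2) = 20, w(3) = 40
  so the recurrence gives w(3) = 40.
From the proposed closed form w(n) = 5·2ⁿ:
  w(3) = 40.
Both sides give 40 at n = 3, and the initial condition(s) match, so the closed form is consistent.

Yes, the closed form is correct.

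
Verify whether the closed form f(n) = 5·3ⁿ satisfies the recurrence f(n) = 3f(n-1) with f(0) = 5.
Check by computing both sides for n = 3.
From the recurrence with f(0) = 5:
  f(0) = 5, f(1) = 15, f(2) = 45, f(3) = 135
  so the recurrence gives f(3) = 135.
From the proposed closed form f(n) = 5·3ⁿ:
  f(3) = 135.
Both sides give 135 at n = 3, and the initial condition(s) match, so the closed form is consistent.

Yes, the closed form is correct.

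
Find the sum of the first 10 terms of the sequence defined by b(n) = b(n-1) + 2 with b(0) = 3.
Computing the sequence terms: 3, 5, 7, 9, 11, 13, 15, 17, 19, 21
Adding these values together:

120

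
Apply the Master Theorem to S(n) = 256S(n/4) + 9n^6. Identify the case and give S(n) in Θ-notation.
Master Theorem template: S(n) = a·S(n/b) + f(n).
Here: a=256, b=4, f(n)=9n^6
Compute log_b(a) = log_4(256) = 4.
f(n) = 9n^6 = Ω(n^(4+ε)) with ε = 2, and the regularity condition holds (a·f(n/b) = (a/b^6)·f(n) with a/b^6 = 4^-2 < 1). Case 3: S(n) = Θ(f(n)) = Θ(n^6).

Case 3: S(n) = Θ(n^6)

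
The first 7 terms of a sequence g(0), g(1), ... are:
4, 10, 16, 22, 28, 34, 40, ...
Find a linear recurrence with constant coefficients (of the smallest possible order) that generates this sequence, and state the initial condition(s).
Look for the lowest-order linear relation among consecutive terms.
Observation: consecutive differences are constant (= 6).
Check at n=2: 1·10 + 6 = 16. ✓

g(n) = g(n-1) + 6, g(0) = 4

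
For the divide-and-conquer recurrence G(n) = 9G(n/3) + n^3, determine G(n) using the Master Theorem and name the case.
Master Theorem template: G(n) = a·G(n/b) + f(n).
Here: a=9, b=3, f(n)=n^3
Compute log_b(a) = log_3(9) = 2.
f(n) = n^3 = Ω(n^(2+ε)) with ε = 1, and the regularity condition holds (a·f(n/b) = (a/b^3)·f(n) with a/b^3 = 3^-1 < 1). Case 3: G(n) = Θ(f(n)) = Θ(n^3).

Case 3: G(n) = Θ(n^3)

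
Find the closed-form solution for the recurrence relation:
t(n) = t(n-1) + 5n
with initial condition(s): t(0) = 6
Recurrence: t(n) = t(n-1) + 5n, initial: t(0) = 6.
Telescoping: t(n) = t(0) + 5·Σᵢ₌₁ⁿ i = 6 + 5·n(n+1)/2.

t(n) = 5·n(n+1)/2 + 6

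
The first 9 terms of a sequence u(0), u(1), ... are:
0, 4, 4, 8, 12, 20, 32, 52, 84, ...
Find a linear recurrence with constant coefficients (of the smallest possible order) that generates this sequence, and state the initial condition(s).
Look for the lowest-order linear relation among consecutive terms.
Observation: u(n) - 1·u(n-1) - (1)·u(n-2) = 0 holds for the shown terms, and no order-1 relation u(n) = α·u(n-1) + β fits.
Check at n=3: 1·4 + (1)·4 = 8. ✓

u(n) = u(n-1) + u(n-2), u(0) = 0, u(1) = 4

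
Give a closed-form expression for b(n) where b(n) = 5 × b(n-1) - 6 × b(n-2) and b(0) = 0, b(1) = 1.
Recurrence: b(n) = 5 × b(n-1) - 6 × b(n-2), initial: b(0) = 0, b(1) = 1.
Characteristic equation: r² - 5r + 6 = 0, which factors as (r - 3)(r - 2) = 0, so r = 3, 2. General solution b(n) = A·3ⁿ + B·2ⁿ. From b(0) = 0: A + B = 0. From b(1) = 1: 3A + 2B = 1. Solving gives A = 1, B = -1.

b(n) = 3ⁿ - 2ⁿ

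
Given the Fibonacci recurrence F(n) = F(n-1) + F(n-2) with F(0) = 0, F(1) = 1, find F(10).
Computing the sequence terms:
0, 1, 1, 2, 3, 5, 8, 13, 21, 34, 55

55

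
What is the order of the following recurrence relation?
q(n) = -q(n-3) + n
The order is the largest lag k for which q(n-k) appears. Here the deepest term is q(n-3) (the n term is non-homogeneous and does not affect the order), so the order is 3.

Order 3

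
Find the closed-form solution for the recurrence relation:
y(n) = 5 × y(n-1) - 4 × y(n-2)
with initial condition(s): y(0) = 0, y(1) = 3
Recurrence: y(n) = 5 × y(n-1) - 4 × y(n-2), initial: y(0) = 0, y(1) = 3.
Characteristic equation: r² - 5r + 4 = 0, which factors as (r - 4)(r - 1) = 0, so r = 4, 1. General solution y(n) = A·4ⁿ + B·1ⁿ. From y(0) = 0: A + B = 0. From y(1) = 3: 4A + 1B = 3. Solving gives A = 1, B = -1.

y(n) = 4ⁿ - 1ⁿ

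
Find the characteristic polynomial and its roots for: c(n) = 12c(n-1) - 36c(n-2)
Substitute c(n) = rⁿ and divide through by rⁿ⁻²: r² - 12r + 36 = 0
Factor: (r - 6)² = 0, so r = 6 (double root).
General solution: c(n) = (A + Bn)·6ⁿ

Characteristic: r² - 12r + 36 = 0, Roots: r = 6 (double root)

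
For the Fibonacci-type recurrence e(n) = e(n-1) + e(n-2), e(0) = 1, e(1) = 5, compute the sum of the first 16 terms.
Computing the sequence terms: 1, 5, 6, 11, 17, 28, 45, 73, 118, 191, 309, 500, 809, 1309, 2118, 3427
Adding these values together:

8967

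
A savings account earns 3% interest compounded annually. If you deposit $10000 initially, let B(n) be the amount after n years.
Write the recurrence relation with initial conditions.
Each year the balance grows by 3%, i.e. is multiplied by 1 + 3/100 = 1.03, so B(n) = 1.03 × B(n-1). The initial deposit gives B(0) = 10000.
Unrolling gives the closed form B(n) = 10000 × (1.03)ⁿ.

B(n) = 1.03 × B(n-1), B(0) = 10000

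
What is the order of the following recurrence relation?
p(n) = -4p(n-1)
The order is the largest lag k for which p(n-k) appears. Here the deepest term is p(n-1), so the order is 1.

Order 1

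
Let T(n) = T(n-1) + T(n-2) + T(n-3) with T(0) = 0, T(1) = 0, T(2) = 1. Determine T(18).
Computing the sequence terms:
0, 0, 1, 1, 2, 4, 7, 13, 24, 44, 81, 149, 274, 504, 927, 1705, 3136, 5768, 10609

10609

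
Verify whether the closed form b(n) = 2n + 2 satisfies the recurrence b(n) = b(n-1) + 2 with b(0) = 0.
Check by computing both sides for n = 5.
From the recurrence with b(0) = 0:
  b(0) = 0, b(1) = 2, b(2) = 4, b(3) = 6, b(4) = 8, b(5) = 10
  so the recurrence gives b(5) = 10.
From the proposed closed form b(n) = 2n + 2:
  b(5) = 12.
The recurrence gives 10 but the closed form gives 12, so the closed form does not satisfy the recurrence.

No, the closed form is incorrect.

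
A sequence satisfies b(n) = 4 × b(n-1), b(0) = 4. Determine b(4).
Computing step by step:
b(0) = 4
b(1) = 4 × 4 = 16
b(2) = 4 × 16 = 64
b(3) = 4 × 64 = 256
b(4) = 4 × 256 = 1024

1024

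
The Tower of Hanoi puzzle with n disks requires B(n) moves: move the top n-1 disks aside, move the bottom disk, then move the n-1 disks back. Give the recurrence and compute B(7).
Moving n disks = move the top n-1 disks aside (B(n-1) moves) + move the largest disk (1 move) + move the n-1 disks back on top (B(n-1) moves), so B(n) = 2B(n-1) + 1, with B(1) = 1 (a single disk takes one move).
First terms: 1, 3, 7, 15, 31, 63, … — each is one less than a power of 2. Indeed B(n) + 1 = 2(B(n-1) + 1) with B(1) + 1 = 2, so B(n) + 1 = 2ⁿ and B(n) = 2ⁿ - 1.
Hence B(7) = 2^7 - 1 = 128 - 1 = 127.

B(n) = 2B(n-1) + 1, B(1) = 1; B(7) = 127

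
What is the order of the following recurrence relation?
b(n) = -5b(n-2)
The order is the largest lag k for which b(n-k) appears. Here the deepest term is b(n-2), so the order is 2.

Order 2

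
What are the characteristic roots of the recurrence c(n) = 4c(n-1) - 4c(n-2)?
Substitute c(n) = rⁿ and divide through by rⁿ⁻²: r² - 4r + 4 = 0
Factor: (r - 2)² = 0, so r = 2 (double root).
General solution: c(n) = (A + Bn)·2ⁿ

Characteristic: r² - 4r + 4 = 0, Roots: r = 2 (double root)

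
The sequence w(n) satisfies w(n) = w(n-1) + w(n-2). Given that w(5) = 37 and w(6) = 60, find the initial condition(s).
Work backwards using w(k) = w(k+2) - w(k+1):
w(4) = w(6) - w(5) = 60 - 37 = 23
w(3) = w(5) - w(4) = 37 - 23 = 14
w(2) = w(4) - w(3) = 23 - 14 = 9
w(1) = w(3) - w(2) = 14 - 9 = 5
w(0) = w(2) - w(1) = 9 - 5 = 4

w(0) = 4, w(1) = 5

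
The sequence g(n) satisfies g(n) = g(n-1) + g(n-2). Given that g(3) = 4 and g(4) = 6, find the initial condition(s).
Work backwards using g(k) = g(k+2) - g(k+1):
g(2) = g(4) - g(3) = 6 - 4 = 2
g(1) = g(3) - g(2) = 4 - 2 = 2
g(0) = g(2) - g(1) = 2 - 2 = 0

g(0) = 0, g(1) = 2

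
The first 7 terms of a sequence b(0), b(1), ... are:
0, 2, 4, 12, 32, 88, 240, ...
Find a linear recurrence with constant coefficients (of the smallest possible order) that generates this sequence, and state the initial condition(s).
Look for the lowest-order linear relation among consecutive terms.
Observation: b(n) - 2·b(n-1) - (2)·b(n-2) = 0 holds for the shown terms, and no order-1 relation b(n) = α·b(n-1) + β fits.
Check at n=3: 2·4 + (2)·2 = 12. ✓

b(n) = 2b(n-1) + 2b(n-2), b(0) = 0, b(1) = 2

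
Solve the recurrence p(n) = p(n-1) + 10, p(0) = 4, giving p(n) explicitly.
Recurrence: p(n) = p(n-1) + 10, initial: p(0) = 4.
Each step adds 10, so p(n) = p(0) + 10n = 10n + 4.

p(n) = 10n + 4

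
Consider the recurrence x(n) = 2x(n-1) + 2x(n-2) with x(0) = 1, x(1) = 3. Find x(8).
Computing the sequence terms:
1, 3, 8, 22, 60, 164, 448, 1224, 3344

3344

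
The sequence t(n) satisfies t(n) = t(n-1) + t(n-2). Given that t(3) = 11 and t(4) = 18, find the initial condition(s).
Work backwards using t(k) = t(k+2) - t(k+1):
t(2) = t(4) - t(3) = 18 - 11 = 7
t(1) = t(3) - t(2) = 11 - 7 = 4
t(0) = t(2) - t(1) = 7 - 4 = 3

t(0) = 3, t(1) = 4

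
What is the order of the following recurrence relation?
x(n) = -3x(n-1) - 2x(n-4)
The order is the largest lag k for which x(n-k) appears. Here the deepest term is x(n-4), so the order is 4.

Order 4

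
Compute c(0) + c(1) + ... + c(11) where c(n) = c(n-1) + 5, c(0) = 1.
Computing the sequence terms: 1, 6, 11, 16, 21, 26, 31, 36, 41, 46, 51, 56
Adding these values together:

342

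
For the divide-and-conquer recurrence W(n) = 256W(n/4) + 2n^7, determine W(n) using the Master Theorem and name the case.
Master Theorem template: W(n) = a·W(n/b) + f(n).
Here: a=256, b=4, f(n)=2n^7
Compute log_b(a) = log_4(256) = 4.
f(n) = 2n^7 = Ω(n^(4+ε)) with ε = 3, and the regularity condition holds (a·f(n/b) = (a/b^7)·f(n) with a/b^7 = 4^-3 < 1). Case 3: W(n) = Θ(f(n)) = Θ(n^7).

Case 3: W(n) = Θ(n^7)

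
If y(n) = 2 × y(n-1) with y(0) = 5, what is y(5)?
Computing step by step:
y(0) = 5
y(1) = 2 × 5 = 10
y(2) = 2 × 10 = 20
y(3) = 2 × 20 = 40
y(4) = 2 × 40 = 80
y(5) = 2 × 80 = 160

160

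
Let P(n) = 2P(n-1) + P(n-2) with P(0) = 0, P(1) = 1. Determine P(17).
Computing the sequence terms:
0, 1, 2, 5, 12, 29, 70, 169, 408, 985, 2378, 5741, 13860, 33461, 80782, 195025, 470832, 1136689

1136689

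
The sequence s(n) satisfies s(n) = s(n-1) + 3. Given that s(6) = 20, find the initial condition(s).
s(6) = s(0) + 6·3, so s(0) = 20 - 18 = 2.

s(0) = 2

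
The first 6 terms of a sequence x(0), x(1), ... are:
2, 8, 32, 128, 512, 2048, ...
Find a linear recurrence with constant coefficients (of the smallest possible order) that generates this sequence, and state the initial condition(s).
Look for the lowest-order linear relation among consecutive terms.
Observation: each term is 4× the previous.
Check at n=2: 4·8 = 32. ✓

x(n) = 4 × x(n-1), x(0) = 2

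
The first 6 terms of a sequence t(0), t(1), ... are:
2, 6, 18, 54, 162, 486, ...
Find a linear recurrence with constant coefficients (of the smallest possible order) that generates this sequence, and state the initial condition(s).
Look for the lowest-order linear relation among consecutive terms.
Observation: each term is 3× the previous.
Check at n=2: 3·6 = 18. ✓

t(n) = 3 × t(n-1), t(0) = 2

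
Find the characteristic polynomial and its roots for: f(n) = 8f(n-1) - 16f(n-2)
Substitute f(n) = rⁿ and divide through by rⁿ⁻²: r² - 8r + 16 = 0
Factor: (r - 4)² = 0, so r = 4 (double root).
General solution: f(n) = (A + Bn)·4ⁿ

Characteristic: r² - 8r + 16 = 0, Roots: r = 4 (double root)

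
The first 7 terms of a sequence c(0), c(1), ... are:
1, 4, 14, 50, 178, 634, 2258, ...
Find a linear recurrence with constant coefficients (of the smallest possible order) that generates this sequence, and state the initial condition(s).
Look for the lowest-order linear relation among consecutive terms.
Observation: c(n) - 3·c(n-1) - (2)·c(n-2) = 0 holds for the shown terms, and no order-1 relation c(n) = α·c(n-1) + β fits.
Check at n=3: 3·14 + (2)·4 = 50. ✓

c(n) = 3c(n-1) + 2c(n-2), c(0) = 1, c(1) = 4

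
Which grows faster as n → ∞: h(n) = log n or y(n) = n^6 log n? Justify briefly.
Comparing growth rates:
Growth-rate hierarchy: log n ≺ any polynomial ≺ any exponential cⁿ (c>1) ≺ n! ≺ nⁿ.
polynomial degree 6 (with log factor) dominates logarithmic asymptotically.

y(n) grows faster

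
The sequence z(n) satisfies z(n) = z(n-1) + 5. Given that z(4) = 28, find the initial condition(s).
z(4) = z(0) + 4·5, so z(0) = 28 - 20 = 8.

z(0) = 8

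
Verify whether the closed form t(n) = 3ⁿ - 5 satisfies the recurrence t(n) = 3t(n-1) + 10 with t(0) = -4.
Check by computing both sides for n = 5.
From the recurrence with t(0) = -4:
  t(0) = -4, t(1) = -2, t(2) = 4, t(3) = 22, t(4) = 76, t(5) = 238
  so the recurrence gives t(5) = 238.
From the proposed closed form t(n) = 3ⁿ - 5:
  t(5) = 238.
Both sides give 238 at n = 5, and the initial condition(s) match, so the closed form is consistent.

Yes, the closed form is correct.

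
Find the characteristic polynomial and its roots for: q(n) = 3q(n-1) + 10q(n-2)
Substitute q(n) = rⁿ and divide through by rⁿ⁻²: r² - 3r - 10 = 0
Factor: (r - 5)(r + 2) = 0, so r = 5, -2.
General solution: q(n) = A·5ⁿ + B·(-2)ⁿ

Characteristic: r² - 3r - 10 = 0, Roots: r = 5, -2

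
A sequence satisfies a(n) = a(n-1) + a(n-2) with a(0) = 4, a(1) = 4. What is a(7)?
Computing the sequence terms:
4, 4, 8, 12, 20, 32, 52, 84

84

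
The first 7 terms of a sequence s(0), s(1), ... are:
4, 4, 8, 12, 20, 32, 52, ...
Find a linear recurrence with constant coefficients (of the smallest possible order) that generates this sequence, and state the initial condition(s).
Look for the lowest-order linear relation among consecutive terms.
Observation: s(n) - 1·s(n-1) - (1)·s(n-2) = 0 holds for the shown terms, and no order-1 relation s(n) = α·s(n-1) + β fits.
Check at n=3: 1·8 + (1)·4 = 12. ✓

s(n) = s(n-1) + s(n-2), s(0) = 4, s(1) = 4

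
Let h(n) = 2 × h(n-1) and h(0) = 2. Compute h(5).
Computing step by step:
h(0) = 2
h(1) = 2 × 2 = 4
h(2) = 2 × 4 = 8
h(3) = 2 × 8 = 16
h(4) = 2 × 16 = 32
h(5) = 2 × 32 = 64

64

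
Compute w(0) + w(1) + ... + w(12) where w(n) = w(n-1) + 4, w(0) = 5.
Computing the sequence terms: 5, 9, 13, 17, 21, 25, 29, 33, 37, 41, 45, 49, 53
Adding these values together:

377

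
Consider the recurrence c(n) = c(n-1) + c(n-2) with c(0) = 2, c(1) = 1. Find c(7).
Computing the sequence terms:
2, 1, 3, 4, 7, 11, 18, 29

29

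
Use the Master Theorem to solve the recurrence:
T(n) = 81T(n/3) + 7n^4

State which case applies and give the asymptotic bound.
Master Theorem template: T(n) = a·T(n/b) + f(n).
Here: a=81, b=3, f(n)=7n^4
Compute log_b(a) = log_3(81) = 4.
f(n) = 7n^4 = Θ(n^4). Case 2: T(n) = Θ(n^4 log n).

Case 2: T(n) = Θ(n^4 log n)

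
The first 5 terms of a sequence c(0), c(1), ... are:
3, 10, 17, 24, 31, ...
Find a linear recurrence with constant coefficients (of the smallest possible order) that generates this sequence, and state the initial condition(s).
Look for the lowest-order linear relation among consecutive terms.
Observation: consecutive differences are constant (= 7).
Check at n=2: 1·10 + 7 = 17. ✓

c(n) = c(n-1) + 7, c(0) = 3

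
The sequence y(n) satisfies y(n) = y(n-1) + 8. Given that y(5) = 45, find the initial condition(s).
y(5) = y(0) + 5·8, so y(0) = 45 - 40 = 5.

y(0) = 5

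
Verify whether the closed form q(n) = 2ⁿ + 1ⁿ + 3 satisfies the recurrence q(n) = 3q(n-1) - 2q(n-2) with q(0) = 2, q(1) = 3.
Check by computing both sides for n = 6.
From the recurrence with q(0) = 2, q(1) = 3:
  q(0) = 2, q(1) = 3, q(2) = 5, q(3) = 9, q(4) = 17, q(5) = 33, q(6) = 65
  so the recurrence gives q(6) = 65.
From the proposed closed form q(n) = 2ⁿ + 1ⁿ + 3:
  q(6) = 68.
The recurrence gives 65 but the closed form gives 68, so the closed form does not satisfy the recurrence.

No, the closed form is incorrect.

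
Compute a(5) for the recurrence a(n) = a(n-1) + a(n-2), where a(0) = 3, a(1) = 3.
Computing the sequence terms:
3, 3, 6, 9, 15, 24

24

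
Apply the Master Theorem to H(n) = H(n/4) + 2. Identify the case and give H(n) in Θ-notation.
Master Theorem template: H(n) = a·H(n/b) + f(n).
Here: a=1, b=4, f(n)=2
Compute log_b(a) = log_4(1) = 0.
f(n) = 2 = Θ(1). Case 2: H(n) = Θ(log n).

Case 2: H(n) = Θ(log n)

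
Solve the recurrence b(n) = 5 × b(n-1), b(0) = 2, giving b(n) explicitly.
Recurrence: b(n) = 5 × b(n-1), initial: b(0) = 2.
Each term is 5 times the previous, so this is geometric with ratio 5. After n steps: b(n) = b(0)·5ⁿ = 2·5ⁿ.

b(n) = 2·5ⁿ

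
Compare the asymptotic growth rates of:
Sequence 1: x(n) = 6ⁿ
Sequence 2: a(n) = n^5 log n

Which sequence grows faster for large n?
Comparing growth rates:
Growth-rate hierarchy: log n ≺ any polynomial ≺ any exponential cⁿ (c>1) ≺ n! ≺ nⁿ.
exponential base 6 dominates polynomial degree 5 (with log factor) asymptotically.

x(n) grows faster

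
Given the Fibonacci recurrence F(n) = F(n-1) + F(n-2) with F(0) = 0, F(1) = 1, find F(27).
Computing the sequence terms:
0, 1, 1, 2, 3, 5, 8, 13, 21, 34, 55, 89, 144, 233, 377, 610, 987, 1597, 2584, 4181, 6765, 10946, 17711, 28657, 46368, 75025, 121393, 196418

196418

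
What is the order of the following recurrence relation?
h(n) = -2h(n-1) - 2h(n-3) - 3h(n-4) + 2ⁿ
The order is the largest lag k for which h(n-k) appears. Here the deepest term is h(n-4) (the 2ⁿ term is non-homogeneous and does not affect the order), so the order is 4.

Order 4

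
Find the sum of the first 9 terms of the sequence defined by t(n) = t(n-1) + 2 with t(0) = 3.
Computing the sequence terms: 3, 5, 7, 9, 11, 13, 15, 17, 19
Adding these values together:

99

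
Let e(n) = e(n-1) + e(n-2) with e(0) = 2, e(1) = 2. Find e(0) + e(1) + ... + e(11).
Computing the sequence terms: 2, 2, 4, 6, 10, 16, 26, 42, 68, 110, 178, 288
Adding these values together:

752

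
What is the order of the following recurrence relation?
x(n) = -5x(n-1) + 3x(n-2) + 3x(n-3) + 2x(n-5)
The order is the largest lag k for which x(n-k) appears. Here the deepest term is x(n-5), so the order is 5.

Order 5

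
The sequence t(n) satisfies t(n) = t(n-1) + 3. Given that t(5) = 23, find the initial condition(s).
t(5) = t(0) + 5·3, so t(0) = 23 - 15 = 8.

t(0) = 8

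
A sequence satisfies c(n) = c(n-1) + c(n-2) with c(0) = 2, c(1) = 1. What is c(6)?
Computing the sequence terms:
2, 1, 3, 4, 7, 11, 18

18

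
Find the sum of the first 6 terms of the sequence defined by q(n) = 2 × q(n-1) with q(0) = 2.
Computing the sequence terms: 2, 4, 8, 16, 32, 64
Adding these values together:

126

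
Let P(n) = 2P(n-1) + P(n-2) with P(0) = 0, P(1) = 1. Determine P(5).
Computing the sequence terms:
0, 1, 2, 5, 12, 29

29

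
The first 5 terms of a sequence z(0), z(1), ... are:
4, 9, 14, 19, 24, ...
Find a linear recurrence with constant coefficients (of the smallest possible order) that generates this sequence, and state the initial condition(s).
Look for the lowest-order linear relation among consecutive terms.
Observation: consecutive differences are constant (= 5).
Check at n=2: 1·9 + 5 = 14. ✓

z(n) = z(n-1) + 5, z(0) = 4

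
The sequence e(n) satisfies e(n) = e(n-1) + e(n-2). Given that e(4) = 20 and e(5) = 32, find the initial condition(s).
Work backwards using e(k) = e(k+2) - e(k+1):
e(3) = e(5) - e(4) = 32 - 20 = 12
e(2) = e(4) - e(3) = 20 - 12 = 8
e(1) = e(3) - e(2) = 12 - 8 = 4
e(0) = e(2) - e(1) = 8 - 4 = 4

e(0) = 4, e(1) = 4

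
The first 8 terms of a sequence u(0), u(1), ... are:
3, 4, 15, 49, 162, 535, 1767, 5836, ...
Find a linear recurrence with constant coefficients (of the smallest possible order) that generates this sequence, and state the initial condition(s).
Look for the lowest-order linear relation among consecutive terms.
Observation: u(n) - 3·u(n-1) - (1)·u(n-2) = 0 holds for the shown terms, and no order-1 relation u(n) = α·u(n-1) + β fits.
Check at n=3: 3·15 + (1)·4 = 49. ✓

u(n) = 3u(n-1) + u(n-2), u(0) = 3, u(1) = 4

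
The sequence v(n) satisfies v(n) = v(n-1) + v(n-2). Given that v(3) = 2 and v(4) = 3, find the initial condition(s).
Work backwards using v(k) = v(k+2) - v(k+1):
v(2) = v(4) - v(3) = 3 - 2 = 1
v(1) = v(3) - v(2) = 2 - 1 = 1
v(0) = v(2) - v(1) = 1 - 1 = 0

v(0) = 0, v(1) = 1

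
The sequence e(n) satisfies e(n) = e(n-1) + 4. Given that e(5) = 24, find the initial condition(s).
e(5) = e(0) + 5·4, so e(0) = 24 - 20 = 4.

e(0) = 4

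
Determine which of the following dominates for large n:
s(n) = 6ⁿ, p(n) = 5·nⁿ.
Comparing growth rates:
Growth-rate hierarchy: log n ≺ any polynomial ≺ any exponential cⁿ (c>1) ≺ n! ≺ nⁿ.
super-exponential nⁿ dominates exponential base 6 asymptotically.

p(n) grows faster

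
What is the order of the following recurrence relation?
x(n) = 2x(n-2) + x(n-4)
The order is the largest lag k for which x(n-k) appears. Here the deepest term is x(n-4), so the order is 4.

Order 4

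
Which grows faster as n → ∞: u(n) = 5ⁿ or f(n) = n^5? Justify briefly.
Comparing growth rates:
Growth-rate hierarchy: log n ≺ any polynomial ≺ any exponential cⁿ (c>1) ≺ n! ≺ nⁿ.
exponential base 5 dominates polynomial degree 5 asymptotically.

u(n) grows faster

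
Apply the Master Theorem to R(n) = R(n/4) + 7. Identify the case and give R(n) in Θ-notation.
Master Theorem template: R(n) = a·R(n/b) + f(n).
Here: a=1, b=4, f(n)=7
Compute log_b(a) = log_4(1) = 0.
f(n) = 7 = Θ(1). Case 2: R(n) = Θ(log n).

Case 2: R(n) = Θ(log n)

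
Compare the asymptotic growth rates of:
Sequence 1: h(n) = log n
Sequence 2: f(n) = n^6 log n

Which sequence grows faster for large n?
Comparing growth rates:
Growth-rate hierarchy: log n ≺ any polynomial ≺ any exponential cⁿ (c>1) ≺ n! ≺ nⁿ.
polynomial degree 6 (with log factor) dominates logarithmic asymptotically.

f(n) grows faster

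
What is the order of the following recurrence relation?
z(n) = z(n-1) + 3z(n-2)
The order is the largest lag k for which z(n-k) appears. Here the deepest term is z(n-2), so the order is 2.

Order 2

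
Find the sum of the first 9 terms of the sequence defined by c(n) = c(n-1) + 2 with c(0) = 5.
Computing the sequence terms: 5, 7, 9, 11, 13, 15, 17, 19, 21
Adding these values together:

117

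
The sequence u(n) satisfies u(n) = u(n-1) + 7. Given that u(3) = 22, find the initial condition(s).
u(3) = u(0) + 3·7, so u(0) = 22 - 21 = 1.

u(0) = 1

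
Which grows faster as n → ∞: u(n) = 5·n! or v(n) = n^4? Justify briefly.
Comparing growth rates:
Growth-rate hierarchy: log n ≺ any polynomial ≺ any exponential cⁿ (c>1) ≺ n! ≺ nⁿ.
factorial dominates polynomial degree 4 asymptotically.

u(n) grows faster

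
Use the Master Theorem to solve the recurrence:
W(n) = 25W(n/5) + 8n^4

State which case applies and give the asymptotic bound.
Master Theorem template: W(n) = a·W(n/b) + f(n).
Here: a=25, b=5, f(n)=8n^4
Compute log_b(a) = log_5(25) = 2.
f(n) = 8n^4 = Ω(n^(2+ε)) with ε = 2, and the regularity condition holds (a·f(n/b) = (a/b^4)·f(n) with a/b^4 = 5^-2 < 1). Case 3: W(n) = Θ(f(n)) = Θ(n^4).

Case 3: W(n) = Θ(n^4)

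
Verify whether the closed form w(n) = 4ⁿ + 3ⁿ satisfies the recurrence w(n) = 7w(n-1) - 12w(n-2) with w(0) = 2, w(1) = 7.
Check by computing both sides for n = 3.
From the recurrence with w(0) = 2, w(1) = 7:
  w(0) = 2, w(1) = 7, w(2) = 25, w(3) = 91
  so the recurrence gives w(3) = 91.
From the proposed closed form w(n) = 4ⁿ + 3ⁿ:
  w(3) = 91.
Both sides give 91 at n = 3, and the initial condition(s) match, so the closed form is consistent.

Yes, the closed form is correct.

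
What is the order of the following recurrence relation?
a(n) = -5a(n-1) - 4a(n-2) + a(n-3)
The order is the largest lag k for which a(n-k) appears. Here the deepest term is a(n-3), so the order is 3.

Order 3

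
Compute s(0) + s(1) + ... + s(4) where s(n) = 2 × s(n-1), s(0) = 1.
Computing the sequence terms: 1, 2, 4, 8, 16
Adding these values together:

31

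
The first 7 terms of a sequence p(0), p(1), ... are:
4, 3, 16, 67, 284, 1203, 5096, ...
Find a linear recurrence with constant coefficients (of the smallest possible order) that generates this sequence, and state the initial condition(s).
Look for the lowest-order linear relation among consecutive terms.
Observation: p(n) - 4·p(n-1) - (1)·p(n-2) = 0 holds for the shown terms, and no order-1 relation p(n) = α·p(n-1) + β fits.
Check at n=3: 4·16 + (1)·3 = 67. ✓

p(n) = 4p(n-1) + p(n-2), p(0) = 4, p(1) = 3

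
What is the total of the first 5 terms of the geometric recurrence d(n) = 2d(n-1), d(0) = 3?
Computing the sequence terms: 3, 6, 12, 24, 48
Adding these values together:

93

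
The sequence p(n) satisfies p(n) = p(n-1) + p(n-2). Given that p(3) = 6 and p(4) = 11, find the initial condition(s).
Work backwards using p(k) = p(k+2) - p(k+1):
p(2) = p(4) - p(3) = 11 - 6 = 5
p(1) = p(3) - p(2) = 6 - 5 = 1
p(0) = p(2) - p(1) = 5 - 1 = 4

p(0) = 4, p(1) = 1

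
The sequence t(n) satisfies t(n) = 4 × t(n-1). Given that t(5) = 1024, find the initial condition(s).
In general t(n) = 4ⁿ · t(0). At n = 5: t(0) = t(5) / 4^5 = 1024 / 1024 = 1.

t(0) = 1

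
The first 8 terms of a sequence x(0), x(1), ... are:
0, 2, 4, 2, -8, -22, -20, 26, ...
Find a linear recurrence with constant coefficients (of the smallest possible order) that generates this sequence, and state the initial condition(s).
Look for the lowest-order linear relation among consecutive terms.
Observation: x(n) - 2·x(n-1) - (-3)·x(n-2) = 0 holds for the shown terms, and no order-1 relation x(n) = α·x(n-1) + β fits.
Check at n=3: 2·4 + (-3)·2 = 2. ✓

x(n) = 2x(n-1) - 3x(n-2), x(0) = 0, x(1) = 2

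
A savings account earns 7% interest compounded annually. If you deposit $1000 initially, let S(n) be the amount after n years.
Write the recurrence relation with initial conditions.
Each year the balance grows by 7%, i.e. is multiplied by 1 + 7/100 = 1.07, so S(n) = 1.07 × S(n-1). The initial deposit gives S(0) = 1000.
Unrolling gives the closed form S(n) = 1000 × (1.07)ⁿ.

S(n) = 1.07 × S(n-1), S(0) = 1000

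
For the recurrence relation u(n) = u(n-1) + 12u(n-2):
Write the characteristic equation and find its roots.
Substitute u(n) = rⁿ and divide through by rⁿ⁻²: r² - r - 12 = 0
Factor: (r - 4)(r + 3) = 0, so r = 4, -3.
General solution: u(n) = A·4ⁿ + B·(-3)ⁿ

Characteristic: r² - r - 12 = 0, Roots: r = 4, -3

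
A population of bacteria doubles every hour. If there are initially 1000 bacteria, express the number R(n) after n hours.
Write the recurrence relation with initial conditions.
Each hour multiplies the count by 2, so the count after n hours depends only on the count after n-1 hours: R(n) = 2 × R(n-1). The starting count gives R(0) = 1000.
Unrolling n times gives the closed form R(n) = 1000 × 2ⁿ.

R(n) = 2 × R(n-1), R(0) = 1000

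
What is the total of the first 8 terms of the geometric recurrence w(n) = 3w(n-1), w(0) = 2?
Computing the sequence terms: 2, 6, 18, 54, 162, 486, 1458, 4374
Adding these values together:

6560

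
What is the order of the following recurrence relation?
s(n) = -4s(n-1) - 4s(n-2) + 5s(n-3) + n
The order is the largest lag k for which s(n-k) appears. Here the deepest term is s(n-3) (the n term is non-homogeneous and does not affect the order), so the order is 3.

Order 3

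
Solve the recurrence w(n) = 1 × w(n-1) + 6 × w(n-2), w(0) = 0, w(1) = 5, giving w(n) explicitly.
Recurrence: w(n) = 1 × w(n-1) + 6 × w(n-2), initial: w(0) = 0, w(1) = 5.
Characteristic equation: r² - 1r - 6 = 0, which factors as (r - 3)(r + 2) = 0, so r = 3, -2. General solution w(n) = A·3ⁿ + B·(-2)ⁿ. From w(0) = 0: A + B = 0. From w(1) = 5: 3A - 2B = 5. Solving gives A = 1, B = -1.

w(n) = 3ⁿ - (-2)ⁿ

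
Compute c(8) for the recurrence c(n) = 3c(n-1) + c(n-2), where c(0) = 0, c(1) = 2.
Computing the sequence terms:
0, 2, 6, 20, 66, 218, 720, 2378, 7854

7854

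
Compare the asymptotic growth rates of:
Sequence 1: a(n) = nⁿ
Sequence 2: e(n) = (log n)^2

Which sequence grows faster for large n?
Comparing growth rates:
Growth-rate hierarchy: log n ≺ any polynomial ≺ any exponential cⁿ (c>1) ≺ n! ≺ nⁿ.
super-exponential nⁿ dominates polylogarithmic (log n)^2 asymptotically.

a(n) grows faster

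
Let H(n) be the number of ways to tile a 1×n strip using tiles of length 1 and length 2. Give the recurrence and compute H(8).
Condition on the last tile: it has length 1 (leaving a 1×(n-1) strip) or length 2 (leaving a 1×(n-2) strip), so H(n) = H(n-1) + H(n-2) (order-2 linear recurrence).
For 0 ≤ i < 2 only unit tiles fit, so H(i) = 1.
Iterating the recurrence: H(2) = 2, H(3) = 3, H(4) = 5, H(5) = 8, H(6) = 13, H(7) = 21, H(8) = 34.

H(n) = H(n-1) + H(n-2), with H(i) = 1 for 0 ≤ i < 2; H(8) = 34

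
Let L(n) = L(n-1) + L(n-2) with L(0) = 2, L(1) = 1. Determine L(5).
Computing the sequence terms:
2, 1, 3, 4, 7, 11

11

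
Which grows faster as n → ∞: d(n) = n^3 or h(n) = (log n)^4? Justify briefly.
Comparing growth rates:
Growth-rate hierarchy: log n ≺ any polynomial ≺ any exponential cⁿ (c>1) ≺ n! ≺ nⁿ.
polynomial degree 3 dominates polylogarithmic (log n)^4 asymptotically.

d(n) grows faster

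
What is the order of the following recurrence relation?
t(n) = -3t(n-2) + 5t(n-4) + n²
The order is the largest lag k for which t(n-k) appears. Here the deepest term is t(n-4) (the n² term is non-homogeneous and does not affect the order), so the order is 4.

Order 4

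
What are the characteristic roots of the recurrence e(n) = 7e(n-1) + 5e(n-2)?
Substitute e(n) = rⁿ and divide through by rⁿ⁻²: r² - 7r - 5 = 0
Discriminant: 7² + 4·5 = 69, not a perfect square, so by the quadratic formula r = (7 ± √69)/2.
General solution: e(n) = A·r₁ⁿ + B·r₂ⁿ where r₁,r₂ = (7 ± √69)/2

Characteristic: r² - 7r - 5 = 0, Roots: r = (7 ± √69)/2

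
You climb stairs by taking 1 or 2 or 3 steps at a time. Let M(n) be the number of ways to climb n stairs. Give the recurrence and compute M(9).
Condition on the size of the last step (1 to 3): before it there were n-1, …, n-3 stairs climbed, and these cases are disjoint, so M(n) = M(n-1) + M(n-2) + M(n-3) (order-3 linear recurrence).
Initial conditions by direct count (compositions of i into parts ≤ 3): M(1) = 1; M(2) = 2; M(3) = 4.
Iterating the recurrence: M(4) = 7, M(5) = 13, M(6) = 24, M(7) = 44, M(8) = 81, M(9) = 149.

M(n) = M(n-1) + M(n-2) + M(n-3), M(1) = 1, M(2) = 2, M(3) = 4; M(9) = 149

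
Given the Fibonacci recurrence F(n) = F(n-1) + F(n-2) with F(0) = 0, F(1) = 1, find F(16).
Computing the sequence terms:
0, 1, 1, 2, 3, 5, 8, 13, 21, 34, 55, 89, 144, 233, 377, 610, 987

987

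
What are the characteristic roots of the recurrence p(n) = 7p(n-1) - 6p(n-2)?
Substitute p(n) = rⁿ and divide through by rⁿ⁻²: r² - 7r + 6 = 0
Factor: (r - 6)(r - 1) = 0, so r = 6, 1.
General solution: p(n) = A·6ⁿ + B·1ⁿ

Characteristic: r² - 7r + 6 = 0, Roots: r = 6, 1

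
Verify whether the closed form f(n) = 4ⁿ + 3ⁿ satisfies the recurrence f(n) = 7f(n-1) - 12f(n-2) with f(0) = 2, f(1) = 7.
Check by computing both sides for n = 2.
From the recurrence with f(0) = 2, f(1) = 7:
  f(0) = 2, f(1) = 7, f(2) = 25
  so the recurrence gives f(2) = 25.
From the proposed closed form f(n) = 4ⁿ + 3ⁿ:
  f(2) = 25.
Both sides give 25 at n = 2, and the initial condition(s) match, so the closed form is consistent.

Yes, the closed form is correct.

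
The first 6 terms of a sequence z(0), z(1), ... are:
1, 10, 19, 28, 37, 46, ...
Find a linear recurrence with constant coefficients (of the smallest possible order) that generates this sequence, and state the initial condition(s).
Look for the lowest-order linear relation among consecutive terms.
Observation: consecutive differences are constant (= 9).
Check at n=2: 1·10 + 9 = 19. ✓

z(n) = z(n-1) + 9, z(0) = 1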